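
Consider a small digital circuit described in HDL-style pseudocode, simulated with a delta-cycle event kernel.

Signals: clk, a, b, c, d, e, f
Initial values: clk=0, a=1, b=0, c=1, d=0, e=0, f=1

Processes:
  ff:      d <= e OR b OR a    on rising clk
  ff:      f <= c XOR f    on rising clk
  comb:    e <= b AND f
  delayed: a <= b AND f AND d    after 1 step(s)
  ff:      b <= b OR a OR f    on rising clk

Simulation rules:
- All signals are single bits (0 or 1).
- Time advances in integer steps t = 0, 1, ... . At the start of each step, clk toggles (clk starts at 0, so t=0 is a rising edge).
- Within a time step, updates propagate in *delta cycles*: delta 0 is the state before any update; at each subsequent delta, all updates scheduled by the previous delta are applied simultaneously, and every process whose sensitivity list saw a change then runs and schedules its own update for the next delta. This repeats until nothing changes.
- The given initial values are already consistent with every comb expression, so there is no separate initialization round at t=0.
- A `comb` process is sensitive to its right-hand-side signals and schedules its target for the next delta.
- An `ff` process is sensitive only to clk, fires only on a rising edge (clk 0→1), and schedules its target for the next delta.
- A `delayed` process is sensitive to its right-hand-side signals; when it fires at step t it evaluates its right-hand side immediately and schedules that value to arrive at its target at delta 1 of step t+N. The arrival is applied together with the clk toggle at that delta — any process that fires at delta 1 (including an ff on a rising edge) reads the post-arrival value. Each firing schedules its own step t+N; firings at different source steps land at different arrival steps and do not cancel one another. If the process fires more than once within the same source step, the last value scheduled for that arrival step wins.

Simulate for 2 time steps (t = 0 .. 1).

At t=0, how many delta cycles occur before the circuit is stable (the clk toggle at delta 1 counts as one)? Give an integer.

t0.Δ0 c=1 f=1 e=0 b=0 d=0 a=1 clk=0
t0.Δ1 c=1 f=1 e=0 b=0 d=0 a=1 clk=1
t0.Δ2 c=1 f=0 e=0 b=1 d=1 a=1 clk=1
t1.Δ0 c=1 f=0 e=0 b=1 d=1 a=1 clk=1
t1.Δ1 c=1 f=0 e=0 b=1 d=1 a=0 clk=0

2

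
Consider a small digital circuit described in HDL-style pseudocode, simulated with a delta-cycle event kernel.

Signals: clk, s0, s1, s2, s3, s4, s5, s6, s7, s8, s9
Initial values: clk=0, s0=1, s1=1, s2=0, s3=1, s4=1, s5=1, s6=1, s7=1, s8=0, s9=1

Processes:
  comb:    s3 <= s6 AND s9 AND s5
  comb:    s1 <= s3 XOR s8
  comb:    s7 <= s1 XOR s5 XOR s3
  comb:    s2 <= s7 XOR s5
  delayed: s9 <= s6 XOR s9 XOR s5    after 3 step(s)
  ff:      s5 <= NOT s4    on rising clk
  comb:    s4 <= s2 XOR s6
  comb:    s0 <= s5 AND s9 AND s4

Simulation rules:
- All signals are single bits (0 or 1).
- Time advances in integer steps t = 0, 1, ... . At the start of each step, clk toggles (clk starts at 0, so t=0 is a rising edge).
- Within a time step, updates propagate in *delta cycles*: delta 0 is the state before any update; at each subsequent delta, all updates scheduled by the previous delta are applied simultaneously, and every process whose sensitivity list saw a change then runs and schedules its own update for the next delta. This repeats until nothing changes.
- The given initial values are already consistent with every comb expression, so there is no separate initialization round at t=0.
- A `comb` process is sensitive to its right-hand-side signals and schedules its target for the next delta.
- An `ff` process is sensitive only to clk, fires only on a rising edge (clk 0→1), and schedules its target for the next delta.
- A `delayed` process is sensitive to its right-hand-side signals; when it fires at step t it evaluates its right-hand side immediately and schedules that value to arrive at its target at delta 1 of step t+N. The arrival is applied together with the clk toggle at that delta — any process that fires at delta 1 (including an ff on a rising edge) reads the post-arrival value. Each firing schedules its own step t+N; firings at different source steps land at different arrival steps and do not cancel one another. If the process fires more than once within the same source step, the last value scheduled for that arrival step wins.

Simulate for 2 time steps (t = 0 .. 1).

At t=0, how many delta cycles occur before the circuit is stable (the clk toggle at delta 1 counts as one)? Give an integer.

t0.Δ0 s5=1 s9=1 s2=0 s1=1 s3=1 s4=1 s8=0 s7=1 s6=1 s0=1 clk=0
t0.Δ1 s5=1 s9=1 s2=0 s1=1 s3=1 s4=1 s8=0 s7=1 s6=1 s0=1 clk=1
t0.Δ2 s5=0 s9=1 s2=0 s1=1 s3=1 s4=1 s8=0 s7=1 s6=1 s0=1 clk=1
t0.Δ3 s5=0 s9=1 s2=1 s1=1 s3=0 s4=1 s8=0 s7=0 s6=1 s0=0 clk=1
t0.Δ4 s5=0 s9=1 s2=0 s1=0 s3=0 s4=0 s8=0 s7=1 s6=1 s0=0 clk=1
t0.Δ5 s5=0 s9=1 s2=1 s1=0 s3=0 s4=1 s8=0 s7=0 s6=1 s0=0 clk=1
t0.Δ6 s5=0 s9=1 s2=0 s1=0 s3=0 s4=0 s8=0 s7=0 s6=1 s0=0 clk=1
t0.Δ7 s5=0 s9=1 s2=0 s1=0 s3=0 s4=1 s8=0 s7=0 s6=1 s0=0 clk=1
t1.Δ0 s5=0 s9=1 s2=0 s1=0 s3=0 s4=1 s8=0 s7=0 s6=1 s0=0 clk=1
t1.Δ1 s5=0 s9=1 s2=0 s1=0 s3=0 s4=1 s8=0 s7=0 s6=1 s0=0 clk=0

7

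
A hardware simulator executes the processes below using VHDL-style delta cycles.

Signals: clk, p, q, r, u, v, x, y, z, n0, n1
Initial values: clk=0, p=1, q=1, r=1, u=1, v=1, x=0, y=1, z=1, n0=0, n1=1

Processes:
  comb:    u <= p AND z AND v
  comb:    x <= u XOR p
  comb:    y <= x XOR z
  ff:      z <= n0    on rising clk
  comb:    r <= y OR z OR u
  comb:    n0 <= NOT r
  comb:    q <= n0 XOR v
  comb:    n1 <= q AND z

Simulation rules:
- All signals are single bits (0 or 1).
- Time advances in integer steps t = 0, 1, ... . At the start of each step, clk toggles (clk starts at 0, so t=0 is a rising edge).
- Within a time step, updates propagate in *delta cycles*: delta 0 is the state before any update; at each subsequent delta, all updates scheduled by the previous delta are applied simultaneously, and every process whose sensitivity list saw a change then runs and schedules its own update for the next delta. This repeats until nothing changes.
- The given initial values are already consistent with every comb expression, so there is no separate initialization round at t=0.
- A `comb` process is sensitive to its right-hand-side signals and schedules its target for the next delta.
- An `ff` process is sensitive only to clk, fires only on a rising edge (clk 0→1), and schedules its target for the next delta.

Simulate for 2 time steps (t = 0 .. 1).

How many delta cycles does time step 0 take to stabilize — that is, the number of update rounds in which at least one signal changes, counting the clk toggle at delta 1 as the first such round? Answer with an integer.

t0.Δ0 v=1 z=1 x=0 n0=0 clk=0 y=1 q=1 p=1 r=1 n1=1 u=1
t0.Δ1 v=1 z=1 x=0 n0=0 clk=1 y=1 q=1 p=1 r=1 n1=1 u=1
t0.Δ2 v=1 z=0 x=0 n0=0 clk=1 y=1 q=1 p=1 r=1 n1=1 u=1
t0.Δ3 v=1 z=0 x=0 n0=0 clk=1 y=0 q=1 p=1 r=1 n1=0 u=0
t0.Δ4 v=1 z=0 x=1 n0=0 clk=1 y=0 q=1 p=1 r=0 n1=0 u=0
t0.Δ5 v=1 z=0 x=1 n0=1 clk=1 y=1 q=1 p=1 r=0 n1=0 u=0
t0.Δ6 v=1 z=0 x=1 n0=1 clk=1 y=1 q=0 p=1 r=1 n1=0 u=0
t0.Δ7 v=1 z=0 x=1 n0=0 clk=1 y=1 q=0 p=1 r=1 n1=0 u=0
t0.Δ8 v=1 z=0 x=1 n0=0 clk=1 y=1 q=1 p=1 r=1 n1=0 u=0
t1.Δ0 v=1 z=0 x=1 n0=0 clk=1 y=1 q=1 p=1 r=1 n1=0 u=0
t1.Δ1 v=1 z=0 x=1 n0=0 clk=0 y=1 q=1 p=1 r=1 n1=0 u=0

8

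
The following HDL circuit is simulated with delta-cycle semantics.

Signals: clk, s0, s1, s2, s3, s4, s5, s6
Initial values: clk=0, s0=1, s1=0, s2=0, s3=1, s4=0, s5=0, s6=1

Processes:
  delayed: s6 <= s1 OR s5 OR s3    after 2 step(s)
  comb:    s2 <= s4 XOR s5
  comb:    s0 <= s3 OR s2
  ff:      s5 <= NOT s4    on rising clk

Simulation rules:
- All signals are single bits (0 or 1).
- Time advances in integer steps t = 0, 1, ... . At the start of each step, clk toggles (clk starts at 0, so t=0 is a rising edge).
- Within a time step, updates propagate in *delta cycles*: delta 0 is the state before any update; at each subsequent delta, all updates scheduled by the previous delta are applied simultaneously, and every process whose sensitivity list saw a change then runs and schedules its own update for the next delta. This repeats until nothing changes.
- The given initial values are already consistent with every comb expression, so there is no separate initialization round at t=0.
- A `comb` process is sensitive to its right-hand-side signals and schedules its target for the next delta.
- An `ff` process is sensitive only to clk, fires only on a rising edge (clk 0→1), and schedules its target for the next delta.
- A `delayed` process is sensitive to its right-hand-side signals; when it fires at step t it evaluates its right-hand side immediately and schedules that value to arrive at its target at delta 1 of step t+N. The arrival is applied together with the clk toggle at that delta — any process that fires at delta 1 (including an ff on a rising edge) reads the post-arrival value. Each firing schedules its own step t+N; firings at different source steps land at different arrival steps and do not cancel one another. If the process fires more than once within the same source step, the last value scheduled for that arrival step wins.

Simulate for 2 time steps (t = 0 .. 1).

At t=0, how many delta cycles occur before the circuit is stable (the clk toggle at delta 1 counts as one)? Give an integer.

3

t=0 Δ0: s4=0 s5=0 s6=1 s3=1 s2=0 s0=1 s1=0 clk=0
  Δ1: clk:0→1
  Δ2: s5:0→1
  Δ3: s2:0→1
  (3Δ to stable)
t=1 Δ0: s4=0 s5=1 s6=1 s3=1 s2=1 s0=1 s1=0 clk=1
  Δ1: clk:1→0
  (1Δ to stable)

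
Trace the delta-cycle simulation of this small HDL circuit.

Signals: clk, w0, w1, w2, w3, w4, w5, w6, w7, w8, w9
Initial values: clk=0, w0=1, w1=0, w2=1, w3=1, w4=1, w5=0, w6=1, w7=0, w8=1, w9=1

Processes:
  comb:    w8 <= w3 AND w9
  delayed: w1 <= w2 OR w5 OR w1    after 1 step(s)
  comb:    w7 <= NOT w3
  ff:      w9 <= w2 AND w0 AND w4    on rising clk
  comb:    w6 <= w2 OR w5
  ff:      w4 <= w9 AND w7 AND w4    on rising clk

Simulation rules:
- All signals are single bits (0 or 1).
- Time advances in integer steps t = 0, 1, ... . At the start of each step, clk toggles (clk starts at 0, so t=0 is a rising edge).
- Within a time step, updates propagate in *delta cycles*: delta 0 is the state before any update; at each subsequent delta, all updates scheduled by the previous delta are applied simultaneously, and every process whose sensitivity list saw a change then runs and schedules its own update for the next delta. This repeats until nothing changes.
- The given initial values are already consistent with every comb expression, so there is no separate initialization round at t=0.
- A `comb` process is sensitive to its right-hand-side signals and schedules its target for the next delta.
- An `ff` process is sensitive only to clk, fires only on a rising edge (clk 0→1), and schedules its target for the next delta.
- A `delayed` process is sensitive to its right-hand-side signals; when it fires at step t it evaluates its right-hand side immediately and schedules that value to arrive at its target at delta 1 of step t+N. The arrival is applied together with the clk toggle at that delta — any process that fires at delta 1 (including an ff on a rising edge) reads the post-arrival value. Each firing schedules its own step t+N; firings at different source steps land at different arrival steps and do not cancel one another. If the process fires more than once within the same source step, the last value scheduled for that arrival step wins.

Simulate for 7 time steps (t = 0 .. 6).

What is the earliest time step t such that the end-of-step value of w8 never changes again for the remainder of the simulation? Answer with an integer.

2

t0.Δ0 w8=1 w4=1 w1=0 w6=1 w9=1 w0=1 clk=0 w2=1 w7=0 w3=1 w5=0
t0.Δ1 w8=1 w4=1 w1=0 w6=1 w9=1 w0=1 clk=1 w2=1 w7=0 w3=1 w5=0
t0.Δ2 w8=1 w4=0 w1=0 w6=1 w9=1 w0=1 clk=1 w2=1 w7=0 w3=1 w5=0
t1.Δ0 w8=1 w4=0 w1=0 w6=1 w9=1 w0=1 clk=1 w2=1 w7=0 w3=1 w5=0
t1.Δ1 w8=1 w4=0 w1=0 w6=1 w9=1 w0=1 clk=0 w2=1 w7=0 w3=1 w5=0
t2.Δ0 w8=1 w4=0 w1=0 w6=1 w9=1 w0=1 clk=0 w2=1 w7=0 w3=1 w5=0
t2.Δ1 w8=1 w4=0 w1=0 w6=1 w9=1 w0=1 clk=1 w2=1 w7=0 w3=1 w5=0
t2.Δ2 w8=1 w4=0 w1=0 w6=1 w9=0 w0=1 clk=1 w2=1 w7=0 w3=1 w5=0
t2.Δ3 w8=0 w4=0 w1=0 w6=1 w9=0 w0=1 clk=1 w2=1 w7=0 w3=1 w5=0
t3.Δ0 w8=0 w4=0 w1=0 w6=1 w9=0 w0=1 clk=1 w2=1 w7=0 w3=1 w5=0
t3.Δ1 w8=0 w4=0 w1=0 w6=1 w9=0 w0=1 clk=0 w2=1 w7=0 w3=1 w5=0
t4.Δ0 w8=0 w4=0 w1=0 w6=1 w9=0 w0=1 clk=0 w2=1 w7=0 w3=1 w5=0
t4.Δ1 w8=0 w4=0 w1=0 w6=1 w9=0 w0=1 clk=1 w2=1 w7=0 w3=1 w5=0
t5.Δ0 w8=0 w4=0 w1=0 w6=1 w9=0 w0=1 clk=1 w2=1 w7=0 w3=1 w5=0
t5.Δ1 w8=0 w4=0 w1=0 w6=1 w9=0 w0=1 clk=0 w2=1 w7=0 w3=1 w5=0
t6.Δ0 w8=0 w4=0 w1=0 w6=1 w9=0 w0=1 clk=0 w2=1 w7=0 w3=1 w5=0
t6.Δ1 w8=0 w4=0 w1=0 w6=1 w9=0 w0=1 clk=1 w2=1 w7=0 w3=1 w5=0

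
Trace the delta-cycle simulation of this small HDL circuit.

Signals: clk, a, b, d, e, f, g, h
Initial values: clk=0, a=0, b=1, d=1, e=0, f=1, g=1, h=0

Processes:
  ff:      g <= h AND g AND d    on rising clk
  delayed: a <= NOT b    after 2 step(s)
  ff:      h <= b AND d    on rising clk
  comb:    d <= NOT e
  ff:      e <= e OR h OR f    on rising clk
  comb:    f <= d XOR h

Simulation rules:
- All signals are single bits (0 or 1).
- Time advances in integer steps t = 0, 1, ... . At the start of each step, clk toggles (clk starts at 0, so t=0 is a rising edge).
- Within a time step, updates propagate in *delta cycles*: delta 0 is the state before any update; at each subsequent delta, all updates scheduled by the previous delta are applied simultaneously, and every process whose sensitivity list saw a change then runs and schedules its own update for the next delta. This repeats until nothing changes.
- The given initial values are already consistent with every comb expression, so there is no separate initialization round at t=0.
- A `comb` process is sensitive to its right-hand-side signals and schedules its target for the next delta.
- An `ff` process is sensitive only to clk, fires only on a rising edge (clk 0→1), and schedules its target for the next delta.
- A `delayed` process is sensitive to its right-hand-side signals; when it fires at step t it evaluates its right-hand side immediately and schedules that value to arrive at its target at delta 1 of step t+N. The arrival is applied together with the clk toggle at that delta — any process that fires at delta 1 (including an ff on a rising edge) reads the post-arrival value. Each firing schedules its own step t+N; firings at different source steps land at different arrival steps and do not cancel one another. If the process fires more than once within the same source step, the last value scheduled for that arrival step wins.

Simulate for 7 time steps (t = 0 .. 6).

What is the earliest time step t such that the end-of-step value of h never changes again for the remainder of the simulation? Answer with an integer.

[bits: h,a,g,clk,e,b,f,d]
t=0: Δ0=00100111 Δ1=00110111 Δ2=10011111 Δ3=10011100 Δ4=10011110 | 4Δ
t=1: Δ0=10011110 Δ1=10001110 | 1Δ
t=2: Δ0=10001110 Δ1=10011110 Δ2=00011110 Δ3=00011100 | 3Δ
t=3: Δ0=00011100 Δ1=00001100 | 1Δ
t=4: Δ0=00001100 Δ1=00011100 | 1Δ
t=5: Δ0=00011100 Δ1=00001100 | 1Δ
t=6: Δ0=00001100 Δ1=00011100 | 1Δ

2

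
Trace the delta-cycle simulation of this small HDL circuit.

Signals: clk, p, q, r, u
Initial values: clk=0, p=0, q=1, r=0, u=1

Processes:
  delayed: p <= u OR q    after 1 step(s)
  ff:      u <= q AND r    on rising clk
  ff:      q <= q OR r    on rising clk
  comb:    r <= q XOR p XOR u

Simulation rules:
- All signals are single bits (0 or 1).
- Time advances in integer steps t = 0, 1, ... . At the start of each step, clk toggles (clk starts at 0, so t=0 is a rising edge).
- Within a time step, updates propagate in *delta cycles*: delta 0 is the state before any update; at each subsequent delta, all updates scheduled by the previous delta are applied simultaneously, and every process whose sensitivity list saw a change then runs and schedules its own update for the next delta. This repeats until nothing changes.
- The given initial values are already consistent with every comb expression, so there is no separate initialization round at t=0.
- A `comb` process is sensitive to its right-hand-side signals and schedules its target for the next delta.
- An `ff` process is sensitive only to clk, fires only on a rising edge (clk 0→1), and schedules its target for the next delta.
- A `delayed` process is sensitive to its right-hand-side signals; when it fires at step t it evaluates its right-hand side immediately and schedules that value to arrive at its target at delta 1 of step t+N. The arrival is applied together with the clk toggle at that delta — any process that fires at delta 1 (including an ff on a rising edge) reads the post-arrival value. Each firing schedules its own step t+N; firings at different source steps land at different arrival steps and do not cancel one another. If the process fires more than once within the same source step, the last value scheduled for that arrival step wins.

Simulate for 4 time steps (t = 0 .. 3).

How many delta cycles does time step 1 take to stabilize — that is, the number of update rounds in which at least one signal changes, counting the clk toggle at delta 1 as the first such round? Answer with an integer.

2

[bits: q,clk,p,r,u]
t=0: Δ0=10001 Δ1=11001 Δ2=11000 Δ3=11010 | 3Δ
t=1: Δ0=11010 Δ1=10110 Δ2=10100 | 2Δ
t=2: Δ0=10100 Δ1=11100 | 1Δ
t=3: Δ0=11100 Δ1=10100 | 1Δ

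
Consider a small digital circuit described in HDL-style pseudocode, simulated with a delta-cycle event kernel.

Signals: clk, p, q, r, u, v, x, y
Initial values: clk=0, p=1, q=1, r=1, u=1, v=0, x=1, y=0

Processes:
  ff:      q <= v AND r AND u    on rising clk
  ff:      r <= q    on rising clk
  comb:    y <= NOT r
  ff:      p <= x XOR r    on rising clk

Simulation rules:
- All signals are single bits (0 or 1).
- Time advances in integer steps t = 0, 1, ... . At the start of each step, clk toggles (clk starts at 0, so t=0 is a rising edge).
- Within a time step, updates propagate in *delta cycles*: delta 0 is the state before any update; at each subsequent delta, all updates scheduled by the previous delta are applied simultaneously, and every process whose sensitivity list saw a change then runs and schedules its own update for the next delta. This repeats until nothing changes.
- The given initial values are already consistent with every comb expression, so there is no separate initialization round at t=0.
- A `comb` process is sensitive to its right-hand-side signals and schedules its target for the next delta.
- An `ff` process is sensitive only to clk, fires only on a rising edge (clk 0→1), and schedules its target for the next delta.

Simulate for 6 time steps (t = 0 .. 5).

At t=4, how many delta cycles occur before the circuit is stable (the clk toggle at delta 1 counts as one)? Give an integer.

2

t0.Δ0 clk=0 u=1 y=0 p=1 x=1 v=0 q=1 r=1
t0.Δ1 clk=1 u=1 y=0 p=1 x=1 v=0 q=1 r=1
t0.Δ2 clk=1 u=1 y=0 p=0 x=1 v=0 q=0 r=1
t1.Δ0 clk=1 u=1 y=0 p=0 x=1 v=0 q=0 r=1
t1.Δ1 clk=0 u=1 y=0 p=0 x=1 v=0 q=0 r=1
t2.Δ0 clk=0 u=1 y=0 p=0 x=1 v=0 q=0 r=1
t2.Δ1 clk=1 u=1 y=0 p=0 x=1 v=0 q=0 r=1
t2.Δ2 clk=1 u=1 y=0 p=0 x=1 v=0 q=0 r=0
t2.Δ3 clk=1 u=1 y=1 p=0 x=1 v=0 q=0 r=0
t3.Δ0 clk=1 u=1 y=1 p=0 x=1 v=0 q=0 r=0
t3.Δ1 clk=0 u=1 y=1 p=0 x=1 v=0 q=0 r=0
t4.Δ0 clk=0 u=1 y=1 p=0 x=1 v=0 q=0 r=0
t4.Δ1 clk=1 u=1 y=1 p=0 x=1 v=0 q=0 r=0
t4.Δ2 clk=1 u=1 y=1 p=1 x=1 v=0 q=0 r=0
t5.Δ0 clk=1 u=1 y=1 p=1 x=1 v=0 q=0 r=0
t5.Δ1 clk=0 u=1 y=1 p=1 x=1 v=0 q=0 r=0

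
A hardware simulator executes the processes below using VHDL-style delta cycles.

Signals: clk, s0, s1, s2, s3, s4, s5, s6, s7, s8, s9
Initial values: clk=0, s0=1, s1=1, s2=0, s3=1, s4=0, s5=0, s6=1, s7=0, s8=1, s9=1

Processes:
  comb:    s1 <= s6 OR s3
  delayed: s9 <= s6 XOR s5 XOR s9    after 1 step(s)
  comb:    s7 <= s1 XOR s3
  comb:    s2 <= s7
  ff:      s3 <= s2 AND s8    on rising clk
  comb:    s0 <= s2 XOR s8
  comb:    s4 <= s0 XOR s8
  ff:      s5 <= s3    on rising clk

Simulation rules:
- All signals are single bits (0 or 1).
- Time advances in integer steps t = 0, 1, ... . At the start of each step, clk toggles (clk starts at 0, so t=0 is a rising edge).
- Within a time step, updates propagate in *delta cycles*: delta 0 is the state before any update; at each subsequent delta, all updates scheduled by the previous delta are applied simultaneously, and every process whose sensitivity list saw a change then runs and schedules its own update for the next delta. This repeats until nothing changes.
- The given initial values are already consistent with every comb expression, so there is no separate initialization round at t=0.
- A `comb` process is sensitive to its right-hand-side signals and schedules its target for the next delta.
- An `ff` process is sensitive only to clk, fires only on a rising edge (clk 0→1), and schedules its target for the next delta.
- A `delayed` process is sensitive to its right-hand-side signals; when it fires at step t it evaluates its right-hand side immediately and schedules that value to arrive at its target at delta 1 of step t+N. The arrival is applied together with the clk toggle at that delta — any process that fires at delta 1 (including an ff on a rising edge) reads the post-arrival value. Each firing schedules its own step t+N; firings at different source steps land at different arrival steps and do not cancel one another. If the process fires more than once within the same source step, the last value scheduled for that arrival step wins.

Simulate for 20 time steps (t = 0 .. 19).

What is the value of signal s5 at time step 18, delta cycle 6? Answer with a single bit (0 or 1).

[bits: s0,s2,s6,s3,s9,s8,s4,s1,s5,clk,s7]
t=0: Δ0=10111101000 Δ1=10111101010 Δ2=10101101110 Δ3=10101101111 Δ4=11101101111 Δ5=01101101111 Δ6=01101111111 | 6Δ
t=1: Δ0=01101111111 Δ1=01101111101 | 1Δ
t=2: Δ0=01101111101 Δ1=01101111111 Δ2=01111111011 Δ3=01111111010 Δ4=00111111010 Δ5=10111111010 Δ6=10111101010 | 6Δ
t=3: Δ0=10111101010 Δ1=10110101000 | 1Δ
t=4: Δ0=10110101000 Δ1=10111101010 Δ2=10101101110 Δ3=10101101111 Δ4=11101101111 Δ5=01101101111 Δ6=01101111111 | 6Δ
t=5: Δ0=01101111111 Δ1=01101111101 | 1Δ
t=6: Δ0=01101111101 Δ1=01101111111 Δ2=01111111011 Δ3=01111111010 Δ4=00111111010 Δ5=10111111010 Δ6=10111101010 | 6Δ
t=7: Δ0=10111101010 Δ1=10110101000 | 1Δ
t=8: Δ0=10110101000 Δ1=10111101010 Δ2=10101101110 Δ3=10101101111 Δ4=11101101111 Δ5=01101101111 Δ6=01101111111 | 6Δ
t=9: Δ0=01101111111 Δ1=01101111101 | 1Δ
t=10: Δ0=01101111101 Δ1=01101111111 Δ2=01111111011 Δ3=01111111010 Δ4=00111111010 Δ5=10111111010 Δ6=10111101010 | 6Δ
t=11: Δ0=10111101010 Δ1=10110101000 | 1Δ
t=12: Δ0=10110101000 Δ1=10111101010 Δ2=10101101110 Δ3=10101101111 Δ4=11101101111 Δ5=01101101111 Δ6=01101111111 | 6Δ
t=13: Δ0=01101111111 Δ1=01101111101 | 1Δ
t=14: Δ0=01101111101 Δ1=01101111111 Δ2=01111111011 Δ3=01111111010 Δ4=00111111010 Δ5=10111111010 Δ6=10111101010 | 6Δ
t=15: Δ0=10111101010 Δ1=10110101000 | 1Δ
t=16: Δ0=10110101000 Δ1=10111101010 Δ2=10101101110 Δ3=10101101111 Δ4=11101101111 Δ5=01101101111 Δ6=01101111111 | 6Δ
t=17: Δ0=01101111111 Δ1=01101111101 | 1Δ
t=18: Δ0=01101111101 Δ1=01101111111 Δ2=01111111011 Δ3=01111111010 Δ4=00111111010 Δ5=10111111010 Δ6=10111101010 | 6Δ
t=19: Δ0=10111101010 Δ1=10110101000 | 1Δ

0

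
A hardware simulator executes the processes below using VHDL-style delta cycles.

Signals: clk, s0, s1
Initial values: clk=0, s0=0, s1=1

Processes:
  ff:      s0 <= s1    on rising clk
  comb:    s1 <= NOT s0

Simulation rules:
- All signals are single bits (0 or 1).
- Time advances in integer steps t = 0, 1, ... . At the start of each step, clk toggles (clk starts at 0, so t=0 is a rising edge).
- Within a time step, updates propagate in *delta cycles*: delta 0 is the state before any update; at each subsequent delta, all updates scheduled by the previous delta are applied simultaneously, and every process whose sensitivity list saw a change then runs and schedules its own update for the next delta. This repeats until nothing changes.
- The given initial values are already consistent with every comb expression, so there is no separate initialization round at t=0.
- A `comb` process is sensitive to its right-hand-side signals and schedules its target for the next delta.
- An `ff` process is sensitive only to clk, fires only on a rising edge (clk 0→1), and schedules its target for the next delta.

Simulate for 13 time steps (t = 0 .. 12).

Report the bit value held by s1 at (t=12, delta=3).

0

t0.Δ0 clk=0 s0=0 s1=1
t0.Δ1 clk=1 s0=0 s1=1
t0.Δ2 clk=1 s0=1 s1=1
t0.Δ3 clk=1 s0=1 s1=0
t1.Δ0 clk=1 s0=1 s1=0
t1.Δ1 clk=0 s0=1 s1=0
t2.Δ0 clk=0 s0=1 s1=0
t2.Δ1 clk=1 s0=1 s1=0
t2.Δ2 clk=1 s0=0 s1=0
t2.Δ3 clk=1 s0=0 s1=1
t3.Δ0 clk=1 s0=0 s1=1
t3.Δ1 clk=0 s0=0 s1=1
t4.Δ0 clk=0 s0=0 s1=1
t4.Δ1 clk=1 s0=0 s1=1
t4.Δ2 clk=1 s0=1 s1=1
t4.Δ3 clk=1 s0=1 s1=0
t5.Δ0 clk=1 s0=1 s1=0
t5.Δ1 clk=0 s0=1 s1=0
t6.Δ0 clk=0 s0=1 s1=0
t6.Δ1 clk=1 s0=1 s1=0
t6.Δ2 clk=1 s0=0 s1=0
t6.Δ3 clk=1 s0=0 s1=1
t7.Δ0 clk=1 s0=0 s1=1
t7.Δ1 clk=0 s0=0 s1=1
t8.Δ0 clk=0 s0=0 s1=1
t8.Δ1 clk=1 s0=0 s1=1
t8.Δ2 clk=1 s0=1 s1=1
t8.Δ3 clk=1 s0=1 s1=0
t9.Δ0 clk=1 s0=1 s1=0
t9.Δ1 clk=0 s0=1 s1=0
t10.Δ0 clk=0 s0=1 s1=0
t10.Δ1 clk=1 s0=1 s1=0
t10.Δ2 clk=1 s0=0 s1=0
t10.Δ3 clk=1 s0=0 s1=1
t11.Δ0 clk=1 s0=0 s1=1
t11.Δ1 clk=0 s0=0 s1=1
t12.Δ0 clk=0 s0=0 s1=1
t12.Δ1 clk=1 s0=0 s1=1
t12.Δ2 clk=1 s0=1 s1=1
t12.Δ3 clk=1 s0=1 s1=0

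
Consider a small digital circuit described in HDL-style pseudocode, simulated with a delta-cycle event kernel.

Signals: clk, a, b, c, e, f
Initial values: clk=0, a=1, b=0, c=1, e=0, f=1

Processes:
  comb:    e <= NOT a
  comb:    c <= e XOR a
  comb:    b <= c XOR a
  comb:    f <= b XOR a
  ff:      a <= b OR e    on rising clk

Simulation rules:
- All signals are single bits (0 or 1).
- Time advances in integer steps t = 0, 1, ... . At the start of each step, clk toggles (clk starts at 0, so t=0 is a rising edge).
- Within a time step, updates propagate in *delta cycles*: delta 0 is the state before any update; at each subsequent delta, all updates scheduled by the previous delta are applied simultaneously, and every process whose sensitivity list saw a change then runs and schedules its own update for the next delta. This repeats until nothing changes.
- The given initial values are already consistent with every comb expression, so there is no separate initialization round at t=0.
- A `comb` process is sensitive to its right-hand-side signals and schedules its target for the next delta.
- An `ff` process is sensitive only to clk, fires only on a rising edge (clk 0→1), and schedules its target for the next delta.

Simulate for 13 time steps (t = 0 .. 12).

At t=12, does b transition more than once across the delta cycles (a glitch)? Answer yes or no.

t=0 Δ0: clk=0 f=1 a=1 e=0 c=1 b=0
  Δ1: clk:0→1
  Δ2: a:1→0
  Δ3: f:1→0, e:0→1, c:1→0, b:0→1
  Δ4: f:0→1, c:0→1, b:1→0
  Δ5: f:1→0, b:0→1
  Δ6: f:0→1
  (6Δ to stable)
t=1 Δ0: clk=1 f=1 a=0 e=1 c=1 b=1
  Δ1: clk:1→0
  (1Δ to stable)
t=2 Δ0: clk=0 f=1 a=0 e=1 c=1 b=1
  Δ1: clk:0→1
  Δ2: a:0→1
  Δ3: f:1→0, e:1→0, c:1→0, b:1→0
  Δ4: f:0→1, c:0→1, b:0→1
  Δ5: f:1→0, b:1→0
  Δ6: f:0→1
  (6Δ to stable)
t=3 Δ0: clk=1 f=1 a=1 e=0 c=1 b=0
  Δ1: clk:1→0
  (1Δ to stable)
t=4 Δ0: clk=0 f=1 a=1 e=0 c=1 b=0
  Δ1: clk:0→1
  Δ2: a:1→0
  Δ3: f:1→0, e:0→1, c:1→0, b:0→1
  Δ4: f:0→1, c:0→1, b:1→0
  Δ5: f:1→0, b:0→1
  Δ6: f:0→1
  (6Δ to stable)
t=5 Δ0: clk=1 f=1 a=0 e=1 c=1 b=1
  Δ1: clk:1→0
  (1Δ to stable)
t=6 Δ0: clk=0 f=1 a=0 e=1 c=1 b=1
  Δ1: clk:0→1
  Δ2: a:0→1
  Δ3: f:1→0, e:1→0, c:1→0, b:1→0
  Δ4: f:0→1, c:0→1, b:0→1
  Δ5: f:1→0, b:1→0
  Δ6: f:0→1
  (6Δ to stable)
t=7 Δ0: clk=1 f=1 a=1 e=0 c=1 b=0
  Δ1: clk:1→0
  (1Δ to stable)
t=8 Δ0: clk=0 f=1 a=1 e=0 c=1 b=0
  Δ1: clk:0→1
  Δ2: a:1→0
  Δ3: f:1→0, e:0→1, c:1→0, b:0→1
  Δ4: f:0→1, c:0→1, b:1→0
  Δ5: f:1→0, b:0→1
  Δ6: f:0→1
  (6Δ to stable)
t=9 Δ0: clk=1 f=1 a=0 e=1 c=1 b=1
  Δ1: clk:1→0
  (1Δ to stable)
t=10 Δ0: clk=0 f=1 a=0 e=1 c=1 b=1
  Δ1: clk:0→1
  Δ2: a:0→1
  Δ3: f:1→0, e:1→0, c:1→0, b:1→0
  Δ4: f:0→1, c:0→1, b:0→1
  Δ5: f:1→0, b:1→0
  Δ6: f:0→1
  (6Δ to stable)
t=11 Δ0: clk=1 f=1 a=1 e=0 c=1 b=0
  Δ1: clk:1→0
  (1Δ to stable)
t=12 Δ0: clk=0 f=1 a=1 e=0 c=1 b=0
  Δ1: clk:0→1
  Δ2: a:1→0
  Δ3: f:1→0, e:0→1, c:1→0, b:0→1
  Δ4: f:0→1, c:0→1, b:1→0
  Δ5: f:1→0, b:0→1
  Δ6: f:0→1
  (6Δ to stable)

yes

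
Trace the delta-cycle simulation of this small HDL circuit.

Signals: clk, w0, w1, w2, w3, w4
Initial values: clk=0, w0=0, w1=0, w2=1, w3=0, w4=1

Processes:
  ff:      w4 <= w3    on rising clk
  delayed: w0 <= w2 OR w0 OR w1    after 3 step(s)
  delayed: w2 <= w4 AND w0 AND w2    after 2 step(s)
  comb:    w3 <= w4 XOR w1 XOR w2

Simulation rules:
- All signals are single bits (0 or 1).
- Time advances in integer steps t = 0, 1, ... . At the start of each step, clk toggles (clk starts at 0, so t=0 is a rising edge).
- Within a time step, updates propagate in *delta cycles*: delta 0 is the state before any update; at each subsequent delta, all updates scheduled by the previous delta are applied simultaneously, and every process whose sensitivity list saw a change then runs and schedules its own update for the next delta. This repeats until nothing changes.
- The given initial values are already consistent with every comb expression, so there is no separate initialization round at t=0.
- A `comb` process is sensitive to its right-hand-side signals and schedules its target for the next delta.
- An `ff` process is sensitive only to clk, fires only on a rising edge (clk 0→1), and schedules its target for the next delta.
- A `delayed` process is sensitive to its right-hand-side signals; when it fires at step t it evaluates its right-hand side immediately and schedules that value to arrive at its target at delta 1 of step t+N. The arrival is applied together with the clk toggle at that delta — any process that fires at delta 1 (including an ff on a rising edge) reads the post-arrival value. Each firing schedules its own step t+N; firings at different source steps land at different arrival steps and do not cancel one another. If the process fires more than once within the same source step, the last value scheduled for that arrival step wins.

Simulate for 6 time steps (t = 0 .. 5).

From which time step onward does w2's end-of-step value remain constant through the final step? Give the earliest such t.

2

[bits: w3,w1,w4,w0,clk,w2]
t=0: Δ0=001001 Δ1=001011 Δ2=000011 Δ3=100011 | 3Δ
t=1: Δ0=100011 Δ1=100001 | 1Δ
t=2: Δ0=100001 Δ1=100010 Δ2=001010 Δ3=101010 | 3Δ
t=3: Δ0=101010 Δ1=101000 | 1Δ
t=4: Δ0=101000 Δ1=101010 | 1Δ
t=5: Δ0=101010 Δ1=101000 | 1Δ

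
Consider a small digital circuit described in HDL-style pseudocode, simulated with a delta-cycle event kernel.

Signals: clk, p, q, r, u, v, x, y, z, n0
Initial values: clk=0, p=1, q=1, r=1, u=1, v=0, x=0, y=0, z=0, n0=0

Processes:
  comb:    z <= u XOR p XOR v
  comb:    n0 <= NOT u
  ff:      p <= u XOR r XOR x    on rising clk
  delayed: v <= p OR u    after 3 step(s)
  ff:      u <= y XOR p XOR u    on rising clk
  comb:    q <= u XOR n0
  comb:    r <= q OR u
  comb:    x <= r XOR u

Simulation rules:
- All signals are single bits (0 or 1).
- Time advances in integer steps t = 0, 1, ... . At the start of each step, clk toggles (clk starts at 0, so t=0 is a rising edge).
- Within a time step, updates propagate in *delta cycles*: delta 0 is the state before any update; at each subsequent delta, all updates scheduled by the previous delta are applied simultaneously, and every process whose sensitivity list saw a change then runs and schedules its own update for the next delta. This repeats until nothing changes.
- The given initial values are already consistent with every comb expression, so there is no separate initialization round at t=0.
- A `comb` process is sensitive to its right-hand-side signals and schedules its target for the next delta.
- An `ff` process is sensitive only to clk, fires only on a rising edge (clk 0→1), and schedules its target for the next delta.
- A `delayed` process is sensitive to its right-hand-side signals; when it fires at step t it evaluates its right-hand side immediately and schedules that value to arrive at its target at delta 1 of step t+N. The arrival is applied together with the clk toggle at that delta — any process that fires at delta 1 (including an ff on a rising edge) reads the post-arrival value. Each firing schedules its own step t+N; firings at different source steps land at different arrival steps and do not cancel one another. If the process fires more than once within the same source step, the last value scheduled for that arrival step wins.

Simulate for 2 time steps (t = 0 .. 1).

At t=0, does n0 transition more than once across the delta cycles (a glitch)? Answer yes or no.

no

t=0 Δ0: y=0 x=0 v=0 p=1 u=1 q=1 z=0 r=1 n0=0 clk=0
  Δ1: clk:0→1
  Δ2: p:1→0, u:1→0
  Δ3: x:0→1, q:1→0, n0:0→1
  Δ4: q:0→1, r:1→0
  Δ5: x:1→0, r:0→1
  Δ6: x:0→1
  (6Δ to stable)
t=1 Δ0: y=0 x=1 v=0 p=0 u=0 q=1 z=0 r=1 n0=1 clk=1
  Δ1: clk:1→0
  (1Δ to stable)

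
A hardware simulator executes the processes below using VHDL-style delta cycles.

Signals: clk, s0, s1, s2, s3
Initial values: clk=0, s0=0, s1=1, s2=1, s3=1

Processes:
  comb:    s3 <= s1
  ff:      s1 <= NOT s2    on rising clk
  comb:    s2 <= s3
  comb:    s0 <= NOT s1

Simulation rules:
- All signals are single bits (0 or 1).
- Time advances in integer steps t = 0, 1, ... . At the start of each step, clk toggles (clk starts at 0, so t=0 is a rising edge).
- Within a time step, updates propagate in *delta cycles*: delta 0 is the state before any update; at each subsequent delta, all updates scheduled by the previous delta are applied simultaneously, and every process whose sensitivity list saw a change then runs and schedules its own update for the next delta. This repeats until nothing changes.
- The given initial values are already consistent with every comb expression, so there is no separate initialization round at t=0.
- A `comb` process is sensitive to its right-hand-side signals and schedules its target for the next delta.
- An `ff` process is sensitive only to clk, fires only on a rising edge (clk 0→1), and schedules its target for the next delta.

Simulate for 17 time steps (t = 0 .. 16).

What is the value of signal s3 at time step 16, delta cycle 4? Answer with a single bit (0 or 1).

0

[bits: s0,s3,s2,s1,clk]
t=0: Δ0=01110 Δ1=01111 Δ2=01101 Δ3=10101 Δ4=10001 | 4Δ
t=1: Δ0=10001 Δ1=10000 | 1Δ
t=2: Δ0=10000 Δ1=10001 Δ2=10011 Δ3=01011 Δ4=01111 | 4Δ
t=3: Δ0=01111 Δ1=01110 | 1Δ
t=4: Δ0=01110 Δ1=01111 Δ2=01101 Δ3=10101 Δ4=10001 | 4Δ
t=5: Δ0=10001 Δ1=10000 | 1Δ
t=6: Δ0=10000 Δ1=10001 Δ2=10011 Δ3=01011 Δ4=01111 | 4Δ
t=7: Δ0=01111 Δ1=01110 | 1Δ
t=8: Δ0=01110 Δ1=01111 Δ2=01101 Δ3=10101 Δ4=10001 | 4Δ
t=9: Δ0=10001 Δ1=10000 | 1Δ
t=10: Δ0=10000 Δ1=10001 Δ2=10011 Δ3=01011 Δ4=01111 | 4Δ
t=11: Δ0=01111 Δ1=01110 | 1Δ
t=12: Δ0=01110 Δ1=01111 Δ2=01101 Δ3=10101 Δ4=10001 | 4Δ
t=13: Δ0=10001 Δ1=10000 | 1Δ
t=14: Δ0=10000 Δ1=10001 Δ2=10011 Δ3=01011 Δ4=01111 | 4Δ
t=15: Δ0=01111 Δ1=01110 | 1Δ
t=16: Δ0=01110 Δ1=01111 Δ2=01101 Δ3=10101 Δ4=10001 | 4Δ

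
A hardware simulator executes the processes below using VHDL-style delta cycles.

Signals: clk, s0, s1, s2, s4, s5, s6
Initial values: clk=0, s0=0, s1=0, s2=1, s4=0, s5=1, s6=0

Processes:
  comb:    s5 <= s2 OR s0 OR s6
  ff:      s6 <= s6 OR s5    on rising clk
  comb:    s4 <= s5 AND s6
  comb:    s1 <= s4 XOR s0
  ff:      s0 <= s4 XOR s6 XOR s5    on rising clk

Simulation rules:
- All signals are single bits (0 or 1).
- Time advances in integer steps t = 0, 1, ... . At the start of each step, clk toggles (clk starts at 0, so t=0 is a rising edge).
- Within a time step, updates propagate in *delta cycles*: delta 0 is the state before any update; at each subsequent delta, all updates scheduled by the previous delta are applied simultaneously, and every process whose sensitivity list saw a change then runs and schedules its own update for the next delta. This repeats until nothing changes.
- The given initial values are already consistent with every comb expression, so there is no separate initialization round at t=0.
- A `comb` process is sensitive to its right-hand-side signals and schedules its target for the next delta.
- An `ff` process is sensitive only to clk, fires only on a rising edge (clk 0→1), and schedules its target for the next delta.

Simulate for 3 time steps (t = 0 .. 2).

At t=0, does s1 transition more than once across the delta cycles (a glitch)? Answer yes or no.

yes

[bits: s2,clk,s4,s1,s5,s0,s6]
t=0: Δ0=1000100 Δ1=1100100 Δ2=1100111 Δ3=1111111 Δ4=1110111 | 4Δ
t=1: Δ0=1110111 Δ1=1010111 | 1Δ
t=2: Δ0=1010111 Δ1=1110111 | 1Δ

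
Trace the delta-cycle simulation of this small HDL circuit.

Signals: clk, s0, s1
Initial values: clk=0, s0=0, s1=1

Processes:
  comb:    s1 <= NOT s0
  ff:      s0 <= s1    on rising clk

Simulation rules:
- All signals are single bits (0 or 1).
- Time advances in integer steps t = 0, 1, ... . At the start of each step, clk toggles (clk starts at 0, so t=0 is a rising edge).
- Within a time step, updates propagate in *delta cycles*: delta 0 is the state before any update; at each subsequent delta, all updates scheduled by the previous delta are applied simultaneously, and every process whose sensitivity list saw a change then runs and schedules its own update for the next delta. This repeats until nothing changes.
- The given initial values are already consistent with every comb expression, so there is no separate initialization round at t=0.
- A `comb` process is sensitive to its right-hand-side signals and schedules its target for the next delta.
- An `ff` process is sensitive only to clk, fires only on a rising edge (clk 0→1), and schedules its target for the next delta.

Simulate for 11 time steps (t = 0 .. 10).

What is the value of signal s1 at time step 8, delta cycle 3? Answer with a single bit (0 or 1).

[bits: s0,clk,s1]
t=0: Δ0=001 Δ1=011 Δ2=111 Δ3=110 | 3Δ
t=1: Δ0=110 Δ1=100 | 1Δ
t=2: Δ0=100 Δ1=110 Δ2=010 Δ3=011 | 3Δ
t=3: Δ0=011 Δ1=001 | 1Δ
t=4: Δ0=001 Δ1=011 Δ2=111 Δ3=110 | 3Δ
t=5: Δ0=110 Δ1=100 | 1Δ
t=6: Δ0=100 Δ1=110 Δ2=010 Δ3=011 | 3Δ
t=7: Δ0=011 Δ1=001 | 1Δ
t=8: Δ0=001 Δ1=011 Δ2=111 Δ3=110 | 3Δ
t=9: Δ0=110 Δ1=100 | 1Δ
t=10: Δ0=100 Δ1=110 Δ2=010 Δ3=011 | 3Δ

0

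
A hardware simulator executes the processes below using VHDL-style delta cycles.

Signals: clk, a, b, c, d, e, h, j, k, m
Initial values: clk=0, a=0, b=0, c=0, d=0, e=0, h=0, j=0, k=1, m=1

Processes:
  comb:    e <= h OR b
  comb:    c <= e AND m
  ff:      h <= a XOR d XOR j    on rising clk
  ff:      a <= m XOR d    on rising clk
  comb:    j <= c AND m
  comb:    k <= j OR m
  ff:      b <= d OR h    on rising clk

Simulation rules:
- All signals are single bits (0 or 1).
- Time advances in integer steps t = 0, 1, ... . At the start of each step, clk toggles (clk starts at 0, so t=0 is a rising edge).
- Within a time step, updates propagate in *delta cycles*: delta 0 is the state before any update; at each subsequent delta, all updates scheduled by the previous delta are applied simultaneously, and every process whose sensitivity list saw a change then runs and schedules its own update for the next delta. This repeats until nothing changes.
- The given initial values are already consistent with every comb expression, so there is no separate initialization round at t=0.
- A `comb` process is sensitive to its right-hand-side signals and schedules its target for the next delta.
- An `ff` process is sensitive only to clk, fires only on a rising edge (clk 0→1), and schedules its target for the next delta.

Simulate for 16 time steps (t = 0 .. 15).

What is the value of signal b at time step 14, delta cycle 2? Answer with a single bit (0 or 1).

0

t=0 Δ0: e=0 b=0 m=1 a=0 j=0 clk=0 c=0 d=0 h=0 k=1
  Δ1: clk:0→1
  Δ2: a:0→1
  (2Δ to stable)
t=1 Δ0: e=0 b=0 m=1 a=1 j=0 clk=1 c=0 d=0 h=0 k=1
  Δ1: clk:1→0
  (1Δ to stable)
t=2 Δ0: e=0 b=0 m=1 a=1 j=0 clk=0 c=0 d=0 h=0 k=1
  Δ1: clk:0→1
  Δ2: h:0→1
  Δ3: e:0→1
  Δ4: c:0→1
  Δ5: j:0→1
  (5Δ to stable)
t=3 Δ0: e=1 b=0 m=1 a=1 j=1 clk=1 c=1 d=0 h=1 k=1
  Δ1: clk:1→0
  (1Δ to stable)
t=4 Δ0: e=1 b=0 m=1 a=1 j=1 clk=0 c=1 d=0 h=1 k=1
  Δ1: clk:0→1
  Δ2: b:0→1, h:1→0
  (2Δ to stable)
t=5 Δ0: e=1 b=1 m=1 a=1 j=1 clk=1 c=1 d=0 h=0 k=1
  Δ1: clk:1→0
  (1Δ to stable)
t=6 Δ0: e=1 b=1 m=1 a=1 j=1 clk=0 c=1 d=0 h=0 k=1
  Δ1: clk:0→1
  Δ2: b:1→0
  Δ3: e:1→0
  Δ4: c:1→0
  Δ5: j:1→0
  (5Δ to stable)
t=7 Δ0: e=0 b=0 m=1 a=1 j=0 clk=1 c=0 d=0 h=0 k=1
  Δ1: clk:1→0
  (1Δ to stable)
t=8 Δ0: e=0 b=0 m=1 a=1 j=0 clk=0 c=0 d=0 h=0 k=1
  Δ1: clk:0→1
  Δ2: h:0→1
  Δ3: e:0→1
  Δ4: c:0→1
  Δ5: j:0→1
  (5Δ to stable)
t=9 Δ0: e=1 b=0 m=1 a=1 j=1 clk=1 c=1 d=0 h=1 k=1
  Δ1: clk:1→0
  (1Δ to stable)
t=10 Δ0: e=1 b=0 m=1 a=1 j=1 clk=0 c=1 d=0 h=1 k=1
  Δ1: clk:0→1
  Δ2: b:0→1, h:1→0
  (2Δ to stable)
t=11 Δ0: e=1 b=1 m=1 a=1 j=1 clk=1 c=1 d=0 h=0 k=1
  Δ1: clk:1→0
  (1Δ to stable)
t=12 Δ0: e=1 b=1 m=1 a=1 j=1 clk=0 c=1 d=0 h=0 k=1
  Δ1: clk:0→1
  Δ2: b:1→0
  Δ3: e:1→0
  Δ4: c:1→0
  Δ5: j:1→0
  (5Δ to stable)
t=13 Δ0: e=0 b=0 m=1 a=1 j=0 clk=1 c=0 d=0 h=0 k=1
  Δ1: clk:1→0
  (1Δ to stable)
t=14 Δ0: e=0 b=0 m=1 a=1 j=0 clk=0 c=0 d=0 h=0 k=1
  Δ1: clk:0→1
  Δ2: h:0→1
  Δ3: e:0→1
  Δ4: c:0→1
  Δ5: j:0→1
  (5Δ to stable)
t=15 Δ0: e=1 b=0 m=1 a=1 j=1 clk=1 c=1 d=0 h=1 k=1
  Δ1: clk:1→0
  (1Δ to stable)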